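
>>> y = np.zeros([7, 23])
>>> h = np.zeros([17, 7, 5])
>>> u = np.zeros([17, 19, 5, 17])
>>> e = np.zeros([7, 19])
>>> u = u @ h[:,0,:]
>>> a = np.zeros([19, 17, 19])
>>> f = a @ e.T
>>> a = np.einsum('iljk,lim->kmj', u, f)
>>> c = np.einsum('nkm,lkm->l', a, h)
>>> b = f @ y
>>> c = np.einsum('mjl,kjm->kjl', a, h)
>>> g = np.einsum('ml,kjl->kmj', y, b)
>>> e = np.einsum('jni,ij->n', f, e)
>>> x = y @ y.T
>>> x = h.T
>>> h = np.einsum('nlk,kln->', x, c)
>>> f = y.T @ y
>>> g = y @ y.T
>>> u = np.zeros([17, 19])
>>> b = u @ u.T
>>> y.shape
(7, 23)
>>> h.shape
()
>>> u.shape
(17, 19)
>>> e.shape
(17,)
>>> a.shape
(5, 7, 5)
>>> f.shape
(23, 23)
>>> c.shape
(17, 7, 5)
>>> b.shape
(17, 17)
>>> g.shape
(7, 7)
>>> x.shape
(5, 7, 17)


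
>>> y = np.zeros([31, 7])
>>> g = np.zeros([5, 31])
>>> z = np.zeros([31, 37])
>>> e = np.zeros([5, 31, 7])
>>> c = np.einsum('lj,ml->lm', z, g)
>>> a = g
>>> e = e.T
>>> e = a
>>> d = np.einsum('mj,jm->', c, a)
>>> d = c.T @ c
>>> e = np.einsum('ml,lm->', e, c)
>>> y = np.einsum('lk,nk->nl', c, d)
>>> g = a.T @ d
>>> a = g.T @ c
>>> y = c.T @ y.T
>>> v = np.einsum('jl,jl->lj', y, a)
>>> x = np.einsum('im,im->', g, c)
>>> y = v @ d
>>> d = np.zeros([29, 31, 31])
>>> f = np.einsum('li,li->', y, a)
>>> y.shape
(5, 5)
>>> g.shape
(31, 5)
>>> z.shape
(31, 37)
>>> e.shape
()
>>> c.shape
(31, 5)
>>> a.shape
(5, 5)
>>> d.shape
(29, 31, 31)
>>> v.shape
(5, 5)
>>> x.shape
()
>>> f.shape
()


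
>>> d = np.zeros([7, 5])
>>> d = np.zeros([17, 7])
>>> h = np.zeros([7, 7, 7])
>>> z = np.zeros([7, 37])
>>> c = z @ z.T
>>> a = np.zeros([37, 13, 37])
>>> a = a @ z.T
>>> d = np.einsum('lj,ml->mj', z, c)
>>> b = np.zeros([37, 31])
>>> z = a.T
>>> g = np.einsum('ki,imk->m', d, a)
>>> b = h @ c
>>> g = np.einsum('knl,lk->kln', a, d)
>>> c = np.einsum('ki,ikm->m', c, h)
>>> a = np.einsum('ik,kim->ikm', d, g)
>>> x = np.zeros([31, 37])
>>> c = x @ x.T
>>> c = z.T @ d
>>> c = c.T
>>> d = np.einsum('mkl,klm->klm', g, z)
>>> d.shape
(7, 13, 37)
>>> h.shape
(7, 7, 7)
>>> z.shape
(7, 13, 37)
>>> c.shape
(37, 13, 37)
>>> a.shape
(7, 37, 13)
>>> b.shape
(7, 7, 7)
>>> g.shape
(37, 7, 13)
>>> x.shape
(31, 37)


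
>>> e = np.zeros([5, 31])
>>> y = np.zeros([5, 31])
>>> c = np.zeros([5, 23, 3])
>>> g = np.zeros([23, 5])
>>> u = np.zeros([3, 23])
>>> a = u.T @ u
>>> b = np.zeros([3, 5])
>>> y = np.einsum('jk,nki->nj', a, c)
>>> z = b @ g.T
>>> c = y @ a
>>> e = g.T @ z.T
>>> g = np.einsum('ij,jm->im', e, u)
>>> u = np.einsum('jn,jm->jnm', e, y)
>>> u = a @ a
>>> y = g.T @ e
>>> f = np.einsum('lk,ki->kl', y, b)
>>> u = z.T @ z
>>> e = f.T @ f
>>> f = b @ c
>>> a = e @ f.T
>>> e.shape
(23, 23)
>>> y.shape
(23, 3)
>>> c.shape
(5, 23)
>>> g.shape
(5, 23)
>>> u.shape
(23, 23)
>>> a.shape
(23, 3)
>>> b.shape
(3, 5)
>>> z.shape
(3, 23)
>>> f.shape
(3, 23)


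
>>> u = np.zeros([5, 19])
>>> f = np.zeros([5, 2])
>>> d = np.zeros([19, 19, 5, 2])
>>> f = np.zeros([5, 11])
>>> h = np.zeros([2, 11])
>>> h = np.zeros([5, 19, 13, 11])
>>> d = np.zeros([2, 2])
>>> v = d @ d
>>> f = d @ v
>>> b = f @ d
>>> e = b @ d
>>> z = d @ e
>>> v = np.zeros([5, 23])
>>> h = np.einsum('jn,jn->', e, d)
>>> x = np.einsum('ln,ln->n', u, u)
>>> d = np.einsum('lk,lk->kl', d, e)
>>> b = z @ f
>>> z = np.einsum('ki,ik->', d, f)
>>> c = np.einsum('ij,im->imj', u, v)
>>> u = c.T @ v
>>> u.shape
(19, 23, 23)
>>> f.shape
(2, 2)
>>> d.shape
(2, 2)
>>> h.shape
()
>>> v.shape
(5, 23)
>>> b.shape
(2, 2)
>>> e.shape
(2, 2)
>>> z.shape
()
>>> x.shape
(19,)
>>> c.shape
(5, 23, 19)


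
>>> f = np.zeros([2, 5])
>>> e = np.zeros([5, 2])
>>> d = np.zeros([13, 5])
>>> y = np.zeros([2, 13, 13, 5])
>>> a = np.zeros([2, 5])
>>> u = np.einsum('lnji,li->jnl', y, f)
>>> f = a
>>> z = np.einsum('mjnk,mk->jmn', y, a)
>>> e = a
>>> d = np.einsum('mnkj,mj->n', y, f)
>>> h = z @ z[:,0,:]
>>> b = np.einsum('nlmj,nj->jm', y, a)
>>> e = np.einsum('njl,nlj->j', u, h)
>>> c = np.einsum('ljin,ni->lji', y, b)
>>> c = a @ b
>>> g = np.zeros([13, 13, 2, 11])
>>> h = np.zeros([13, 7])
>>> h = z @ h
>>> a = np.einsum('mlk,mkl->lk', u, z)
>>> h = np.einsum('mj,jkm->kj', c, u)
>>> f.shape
(2, 5)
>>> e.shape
(13,)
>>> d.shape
(13,)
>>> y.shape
(2, 13, 13, 5)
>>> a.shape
(13, 2)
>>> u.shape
(13, 13, 2)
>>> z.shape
(13, 2, 13)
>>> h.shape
(13, 13)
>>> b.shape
(5, 13)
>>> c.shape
(2, 13)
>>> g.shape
(13, 13, 2, 11)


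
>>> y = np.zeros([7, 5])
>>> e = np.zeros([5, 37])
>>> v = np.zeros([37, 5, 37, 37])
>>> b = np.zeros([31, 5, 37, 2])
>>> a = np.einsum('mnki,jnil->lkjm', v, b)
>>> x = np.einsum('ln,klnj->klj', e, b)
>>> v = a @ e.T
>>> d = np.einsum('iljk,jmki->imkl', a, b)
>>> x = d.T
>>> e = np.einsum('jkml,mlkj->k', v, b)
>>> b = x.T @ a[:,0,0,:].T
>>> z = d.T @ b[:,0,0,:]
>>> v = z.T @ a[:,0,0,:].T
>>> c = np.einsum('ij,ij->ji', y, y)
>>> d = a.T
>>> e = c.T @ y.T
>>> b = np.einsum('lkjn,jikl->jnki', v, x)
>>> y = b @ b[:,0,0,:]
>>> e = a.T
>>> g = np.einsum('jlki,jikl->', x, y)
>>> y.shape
(37, 2, 5, 37)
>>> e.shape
(37, 31, 37, 2)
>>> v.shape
(2, 5, 37, 2)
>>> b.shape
(37, 2, 5, 37)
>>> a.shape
(2, 37, 31, 37)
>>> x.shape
(37, 37, 5, 2)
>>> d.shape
(37, 31, 37, 2)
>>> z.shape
(37, 37, 5, 2)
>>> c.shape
(5, 7)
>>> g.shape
()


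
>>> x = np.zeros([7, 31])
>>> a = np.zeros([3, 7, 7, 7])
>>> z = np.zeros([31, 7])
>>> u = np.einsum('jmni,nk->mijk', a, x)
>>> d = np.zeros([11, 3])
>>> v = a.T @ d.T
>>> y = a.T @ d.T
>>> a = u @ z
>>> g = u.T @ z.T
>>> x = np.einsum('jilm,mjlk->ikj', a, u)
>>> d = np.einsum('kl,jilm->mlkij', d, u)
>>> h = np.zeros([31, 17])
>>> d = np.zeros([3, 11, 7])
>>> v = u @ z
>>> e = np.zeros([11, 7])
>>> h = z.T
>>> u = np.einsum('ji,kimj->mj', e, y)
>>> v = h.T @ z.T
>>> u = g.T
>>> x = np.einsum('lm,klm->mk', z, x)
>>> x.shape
(7, 7)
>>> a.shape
(7, 7, 3, 7)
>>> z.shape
(31, 7)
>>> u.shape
(31, 7, 3, 31)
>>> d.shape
(3, 11, 7)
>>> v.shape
(31, 31)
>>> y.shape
(7, 7, 7, 11)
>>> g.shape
(31, 3, 7, 31)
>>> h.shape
(7, 31)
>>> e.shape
(11, 7)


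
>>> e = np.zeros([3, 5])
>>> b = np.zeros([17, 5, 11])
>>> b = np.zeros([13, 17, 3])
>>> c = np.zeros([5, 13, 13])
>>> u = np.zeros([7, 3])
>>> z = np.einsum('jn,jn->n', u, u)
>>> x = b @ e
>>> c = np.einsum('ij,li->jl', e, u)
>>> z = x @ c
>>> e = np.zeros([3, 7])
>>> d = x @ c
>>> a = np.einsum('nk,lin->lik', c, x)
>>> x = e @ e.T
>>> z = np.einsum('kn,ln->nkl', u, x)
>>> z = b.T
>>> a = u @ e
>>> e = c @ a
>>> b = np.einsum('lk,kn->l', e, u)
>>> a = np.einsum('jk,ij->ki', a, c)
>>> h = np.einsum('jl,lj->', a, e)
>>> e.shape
(5, 7)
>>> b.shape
(5,)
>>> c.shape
(5, 7)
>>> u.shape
(7, 3)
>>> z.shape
(3, 17, 13)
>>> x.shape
(3, 3)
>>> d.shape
(13, 17, 7)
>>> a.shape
(7, 5)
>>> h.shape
()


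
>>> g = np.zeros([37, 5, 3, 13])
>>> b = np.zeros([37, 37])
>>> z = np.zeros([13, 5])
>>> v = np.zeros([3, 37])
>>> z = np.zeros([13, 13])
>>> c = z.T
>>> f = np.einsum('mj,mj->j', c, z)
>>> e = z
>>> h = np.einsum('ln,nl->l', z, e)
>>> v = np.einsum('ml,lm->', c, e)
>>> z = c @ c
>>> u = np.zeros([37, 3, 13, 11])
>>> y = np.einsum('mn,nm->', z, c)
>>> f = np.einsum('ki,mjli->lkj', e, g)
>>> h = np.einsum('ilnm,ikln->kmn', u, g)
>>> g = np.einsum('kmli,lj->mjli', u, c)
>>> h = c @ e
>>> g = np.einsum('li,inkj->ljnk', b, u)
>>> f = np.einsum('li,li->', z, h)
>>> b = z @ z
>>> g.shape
(37, 11, 3, 13)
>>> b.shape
(13, 13)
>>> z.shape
(13, 13)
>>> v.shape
()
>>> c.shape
(13, 13)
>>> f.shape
()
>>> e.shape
(13, 13)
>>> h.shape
(13, 13)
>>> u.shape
(37, 3, 13, 11)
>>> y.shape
()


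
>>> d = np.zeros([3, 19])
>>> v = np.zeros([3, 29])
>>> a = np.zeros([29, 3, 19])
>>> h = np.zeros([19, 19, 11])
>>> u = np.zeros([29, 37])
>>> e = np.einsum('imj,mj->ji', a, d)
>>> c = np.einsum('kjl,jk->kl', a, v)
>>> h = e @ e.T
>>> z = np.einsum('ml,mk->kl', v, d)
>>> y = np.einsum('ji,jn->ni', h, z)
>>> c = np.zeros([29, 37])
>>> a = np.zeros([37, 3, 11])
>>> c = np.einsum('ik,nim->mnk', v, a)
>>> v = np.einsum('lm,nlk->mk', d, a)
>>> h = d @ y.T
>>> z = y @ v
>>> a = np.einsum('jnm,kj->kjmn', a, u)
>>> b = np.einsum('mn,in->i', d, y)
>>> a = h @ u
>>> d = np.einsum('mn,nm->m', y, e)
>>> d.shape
(29,)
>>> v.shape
(19, 11)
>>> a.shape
(3, 37)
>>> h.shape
(3, 29)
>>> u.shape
(29, 37)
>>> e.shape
(19, 29)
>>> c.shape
(11, 37, 29)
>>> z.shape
(29, 11)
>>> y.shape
(29, 19)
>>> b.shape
(29,)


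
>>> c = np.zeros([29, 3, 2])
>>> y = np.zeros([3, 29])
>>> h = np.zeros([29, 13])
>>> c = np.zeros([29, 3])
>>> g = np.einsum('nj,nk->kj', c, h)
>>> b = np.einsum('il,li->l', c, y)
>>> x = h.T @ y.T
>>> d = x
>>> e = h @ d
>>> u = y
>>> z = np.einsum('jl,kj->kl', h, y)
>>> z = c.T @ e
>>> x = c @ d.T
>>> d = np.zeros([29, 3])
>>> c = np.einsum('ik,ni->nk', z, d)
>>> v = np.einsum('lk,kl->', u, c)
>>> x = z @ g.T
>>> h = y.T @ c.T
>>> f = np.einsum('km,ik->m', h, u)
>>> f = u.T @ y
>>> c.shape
(29, 3)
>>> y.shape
(3, 29)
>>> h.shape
(29, 29)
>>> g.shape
(13, 3)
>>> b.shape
(3,)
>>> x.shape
(3, 13)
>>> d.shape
(29, 3)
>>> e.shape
(29, 3)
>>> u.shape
(3, 29)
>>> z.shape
(3, 3)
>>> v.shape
()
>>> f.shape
(29, 29)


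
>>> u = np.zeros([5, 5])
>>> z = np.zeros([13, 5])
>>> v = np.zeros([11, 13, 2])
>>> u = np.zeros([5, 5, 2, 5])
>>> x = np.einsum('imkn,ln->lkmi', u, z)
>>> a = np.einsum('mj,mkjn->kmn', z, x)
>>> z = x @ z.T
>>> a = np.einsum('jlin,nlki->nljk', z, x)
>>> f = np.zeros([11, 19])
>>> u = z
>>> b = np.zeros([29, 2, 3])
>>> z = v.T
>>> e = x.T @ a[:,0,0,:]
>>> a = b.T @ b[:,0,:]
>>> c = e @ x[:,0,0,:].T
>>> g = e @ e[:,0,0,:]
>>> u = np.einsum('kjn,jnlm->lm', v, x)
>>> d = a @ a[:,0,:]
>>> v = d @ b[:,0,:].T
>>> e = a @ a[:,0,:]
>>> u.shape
(5, 5)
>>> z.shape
(2, 13, 11)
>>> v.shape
(3, 2, 29)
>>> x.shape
(13, 2, 5, 5)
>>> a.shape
(3, 2, 3)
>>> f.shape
(11, 19)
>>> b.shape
(29, 2, 3)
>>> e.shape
(3, 2, 3)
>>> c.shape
(5, 5, 2, 13)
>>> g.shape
(5, 5, 2, 5)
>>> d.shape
(3, 2, 3)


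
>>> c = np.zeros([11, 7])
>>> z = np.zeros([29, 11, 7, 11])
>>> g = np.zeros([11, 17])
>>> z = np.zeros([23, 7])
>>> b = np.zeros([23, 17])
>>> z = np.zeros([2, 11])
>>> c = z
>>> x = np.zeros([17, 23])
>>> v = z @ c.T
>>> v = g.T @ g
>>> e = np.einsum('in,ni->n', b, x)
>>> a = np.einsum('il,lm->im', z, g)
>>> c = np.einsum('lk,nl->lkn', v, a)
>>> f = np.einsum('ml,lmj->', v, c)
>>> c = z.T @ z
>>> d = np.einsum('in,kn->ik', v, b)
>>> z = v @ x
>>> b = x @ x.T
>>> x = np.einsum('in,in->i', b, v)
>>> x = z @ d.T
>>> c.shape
(11, 11)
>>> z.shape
(17, 23)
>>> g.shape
(11, 17)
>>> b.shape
(17, 17)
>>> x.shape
(17, 17)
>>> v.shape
(17, 17)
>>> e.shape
(17,)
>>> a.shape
(2, 17)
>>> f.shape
()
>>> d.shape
(17, 23)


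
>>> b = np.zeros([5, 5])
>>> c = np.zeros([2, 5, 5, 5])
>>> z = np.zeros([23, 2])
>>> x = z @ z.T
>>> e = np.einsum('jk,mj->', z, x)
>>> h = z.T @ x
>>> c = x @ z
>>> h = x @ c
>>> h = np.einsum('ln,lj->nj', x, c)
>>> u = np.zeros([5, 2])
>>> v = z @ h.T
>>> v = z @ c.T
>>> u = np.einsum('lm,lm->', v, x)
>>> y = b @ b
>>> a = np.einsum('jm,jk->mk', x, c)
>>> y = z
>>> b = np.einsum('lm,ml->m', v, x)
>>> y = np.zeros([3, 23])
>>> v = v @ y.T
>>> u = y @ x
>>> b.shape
(23,)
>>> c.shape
(23, 2)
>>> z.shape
(23, 2)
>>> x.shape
(23, 23)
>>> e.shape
()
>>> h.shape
(23, 2)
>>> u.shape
(3, 23)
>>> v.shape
(23, 3)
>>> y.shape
(3, 23)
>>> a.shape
(23, 2)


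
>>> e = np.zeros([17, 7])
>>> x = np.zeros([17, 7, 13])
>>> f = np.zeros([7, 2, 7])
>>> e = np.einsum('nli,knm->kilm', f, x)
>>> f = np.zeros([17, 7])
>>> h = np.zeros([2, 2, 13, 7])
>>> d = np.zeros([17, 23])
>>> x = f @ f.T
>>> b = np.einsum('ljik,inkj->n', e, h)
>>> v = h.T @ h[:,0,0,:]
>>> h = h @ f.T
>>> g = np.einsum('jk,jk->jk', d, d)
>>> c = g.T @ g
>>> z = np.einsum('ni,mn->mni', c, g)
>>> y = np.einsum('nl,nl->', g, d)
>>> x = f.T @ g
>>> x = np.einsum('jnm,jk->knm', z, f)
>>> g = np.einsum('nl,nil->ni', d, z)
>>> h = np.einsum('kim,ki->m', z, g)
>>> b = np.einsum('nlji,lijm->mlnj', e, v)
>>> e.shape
(17, 7, 2, 13)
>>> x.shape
(7, 23, 23)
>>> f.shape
(17, 7)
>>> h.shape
(23,)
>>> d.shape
(17, 23)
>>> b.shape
(7, 7, 17, 2)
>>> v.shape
(7, 13, 2, 7)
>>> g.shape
(17, 23)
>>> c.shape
(23, 23)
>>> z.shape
(17, 23, 23)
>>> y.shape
()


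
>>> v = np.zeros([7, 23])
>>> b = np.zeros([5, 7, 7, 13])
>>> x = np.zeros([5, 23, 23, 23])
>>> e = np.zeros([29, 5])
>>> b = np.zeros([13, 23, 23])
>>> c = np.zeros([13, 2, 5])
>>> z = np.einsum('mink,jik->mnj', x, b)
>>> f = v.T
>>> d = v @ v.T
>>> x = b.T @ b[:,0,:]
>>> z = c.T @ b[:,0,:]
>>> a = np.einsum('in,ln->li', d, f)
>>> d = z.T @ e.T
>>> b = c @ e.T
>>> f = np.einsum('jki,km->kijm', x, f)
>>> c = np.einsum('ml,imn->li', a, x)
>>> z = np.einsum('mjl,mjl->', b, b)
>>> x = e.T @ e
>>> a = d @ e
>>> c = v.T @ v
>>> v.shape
(7, 23)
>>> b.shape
(13, 2, 29)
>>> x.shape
(5, 5)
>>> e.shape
(29, 5)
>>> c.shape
(23, 23)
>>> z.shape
()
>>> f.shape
(23, 23, 23, 7)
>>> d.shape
(23, 2, 29)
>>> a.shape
(23, 2, 5)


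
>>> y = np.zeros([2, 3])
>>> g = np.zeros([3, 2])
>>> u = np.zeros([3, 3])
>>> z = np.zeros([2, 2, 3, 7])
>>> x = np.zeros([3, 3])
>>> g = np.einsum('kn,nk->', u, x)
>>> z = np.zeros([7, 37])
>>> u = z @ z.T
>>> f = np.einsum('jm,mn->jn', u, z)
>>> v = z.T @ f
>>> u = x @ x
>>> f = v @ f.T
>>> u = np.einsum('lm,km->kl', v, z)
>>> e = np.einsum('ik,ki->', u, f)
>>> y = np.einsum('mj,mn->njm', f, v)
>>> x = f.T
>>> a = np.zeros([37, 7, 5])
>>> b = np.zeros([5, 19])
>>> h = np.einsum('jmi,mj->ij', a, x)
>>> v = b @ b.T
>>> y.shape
(37, 7, 37)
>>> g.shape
()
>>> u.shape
(7, 37)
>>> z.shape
(7, 37)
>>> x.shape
(7, 37)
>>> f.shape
(37, 7)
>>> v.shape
(5, 5)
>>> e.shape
()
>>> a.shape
(37, 7, 5)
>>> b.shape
(5, 19)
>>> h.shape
(5, 37)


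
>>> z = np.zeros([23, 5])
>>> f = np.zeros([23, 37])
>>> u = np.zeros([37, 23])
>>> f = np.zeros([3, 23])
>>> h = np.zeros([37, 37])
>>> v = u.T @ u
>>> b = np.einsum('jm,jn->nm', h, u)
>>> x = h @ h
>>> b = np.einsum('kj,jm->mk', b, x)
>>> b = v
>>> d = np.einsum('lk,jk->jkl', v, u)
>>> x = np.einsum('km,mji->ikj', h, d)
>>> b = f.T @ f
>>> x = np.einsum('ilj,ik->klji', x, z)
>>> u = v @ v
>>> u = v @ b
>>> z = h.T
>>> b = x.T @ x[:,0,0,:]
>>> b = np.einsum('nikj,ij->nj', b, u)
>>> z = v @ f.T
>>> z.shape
(23, 3)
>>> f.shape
(3, 23)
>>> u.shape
(23, 23)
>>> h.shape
(37, 37)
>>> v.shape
(23, 23)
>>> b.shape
(23, 23)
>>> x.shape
(5, 37, 23, 23)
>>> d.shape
(37, 23, 23)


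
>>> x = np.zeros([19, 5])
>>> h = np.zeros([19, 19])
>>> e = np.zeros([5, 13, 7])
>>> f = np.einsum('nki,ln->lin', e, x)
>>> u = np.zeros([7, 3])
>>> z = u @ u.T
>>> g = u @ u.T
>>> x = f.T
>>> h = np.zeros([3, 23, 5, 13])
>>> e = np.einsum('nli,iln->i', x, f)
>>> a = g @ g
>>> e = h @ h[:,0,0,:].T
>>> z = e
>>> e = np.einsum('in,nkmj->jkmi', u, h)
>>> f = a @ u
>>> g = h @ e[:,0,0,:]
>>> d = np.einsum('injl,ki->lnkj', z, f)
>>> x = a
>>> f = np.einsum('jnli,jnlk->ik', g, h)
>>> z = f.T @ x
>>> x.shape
(7, 7)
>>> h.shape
(3, 23, 5, 13)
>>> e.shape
(13, 23, 5, 7)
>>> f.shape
(7, 13)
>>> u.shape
(7, 3)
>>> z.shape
(13, 7)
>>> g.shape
(3, 23, 5, 7)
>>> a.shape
(7, 7)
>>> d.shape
(3, 23, 7, 5)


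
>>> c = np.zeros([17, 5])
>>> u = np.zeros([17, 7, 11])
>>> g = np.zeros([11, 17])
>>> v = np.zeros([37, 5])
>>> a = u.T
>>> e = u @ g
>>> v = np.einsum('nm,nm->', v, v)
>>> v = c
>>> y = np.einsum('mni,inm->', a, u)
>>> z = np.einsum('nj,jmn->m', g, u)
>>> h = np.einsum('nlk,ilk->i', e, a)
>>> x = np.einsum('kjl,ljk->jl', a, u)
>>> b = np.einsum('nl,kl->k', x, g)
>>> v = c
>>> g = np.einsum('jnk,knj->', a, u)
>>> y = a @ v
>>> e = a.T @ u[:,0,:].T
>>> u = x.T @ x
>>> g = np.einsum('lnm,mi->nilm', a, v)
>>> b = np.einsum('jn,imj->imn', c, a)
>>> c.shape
(17, 5)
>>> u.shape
(17, 17)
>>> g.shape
(7, 5, 11, 17)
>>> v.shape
(17, 5)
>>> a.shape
(11, 7, 17)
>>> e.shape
(17, 7, 17)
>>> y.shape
(11, 7, 5)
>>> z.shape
(7,)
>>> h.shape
(11,)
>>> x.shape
(7, 17)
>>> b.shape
(11, 7, 5)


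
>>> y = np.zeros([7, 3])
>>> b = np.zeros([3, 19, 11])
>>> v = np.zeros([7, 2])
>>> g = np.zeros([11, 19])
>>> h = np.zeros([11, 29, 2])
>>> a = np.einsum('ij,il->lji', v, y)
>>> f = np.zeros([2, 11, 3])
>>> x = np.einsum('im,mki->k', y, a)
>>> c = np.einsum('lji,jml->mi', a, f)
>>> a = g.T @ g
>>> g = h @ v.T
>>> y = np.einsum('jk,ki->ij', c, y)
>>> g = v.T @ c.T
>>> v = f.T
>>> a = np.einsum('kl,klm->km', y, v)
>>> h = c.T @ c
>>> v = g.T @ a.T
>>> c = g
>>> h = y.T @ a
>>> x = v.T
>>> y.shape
(3, 11)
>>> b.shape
(3, 19, 11)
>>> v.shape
(11, 3)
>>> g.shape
(2, 11)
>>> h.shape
(11, 2)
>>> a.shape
(3, 2)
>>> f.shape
(2, 11, 3)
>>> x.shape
(3, 11)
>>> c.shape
(2, 11)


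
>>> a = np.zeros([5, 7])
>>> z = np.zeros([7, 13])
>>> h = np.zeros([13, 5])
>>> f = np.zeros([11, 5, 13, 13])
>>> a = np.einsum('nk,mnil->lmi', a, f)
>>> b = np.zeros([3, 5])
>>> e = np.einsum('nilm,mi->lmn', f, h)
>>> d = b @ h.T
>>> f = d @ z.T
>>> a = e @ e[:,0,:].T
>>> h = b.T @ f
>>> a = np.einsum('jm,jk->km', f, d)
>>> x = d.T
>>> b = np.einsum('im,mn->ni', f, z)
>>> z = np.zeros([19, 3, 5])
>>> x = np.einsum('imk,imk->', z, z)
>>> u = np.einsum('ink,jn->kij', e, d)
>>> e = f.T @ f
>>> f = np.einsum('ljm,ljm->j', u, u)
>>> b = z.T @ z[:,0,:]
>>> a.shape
(13, 7)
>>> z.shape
(19, 3, 5)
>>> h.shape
(5, 7)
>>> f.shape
(13,)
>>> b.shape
(5, 3, 5)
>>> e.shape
(7, 7)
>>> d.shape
(3, 13)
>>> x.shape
()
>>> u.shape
(11, 13, 3)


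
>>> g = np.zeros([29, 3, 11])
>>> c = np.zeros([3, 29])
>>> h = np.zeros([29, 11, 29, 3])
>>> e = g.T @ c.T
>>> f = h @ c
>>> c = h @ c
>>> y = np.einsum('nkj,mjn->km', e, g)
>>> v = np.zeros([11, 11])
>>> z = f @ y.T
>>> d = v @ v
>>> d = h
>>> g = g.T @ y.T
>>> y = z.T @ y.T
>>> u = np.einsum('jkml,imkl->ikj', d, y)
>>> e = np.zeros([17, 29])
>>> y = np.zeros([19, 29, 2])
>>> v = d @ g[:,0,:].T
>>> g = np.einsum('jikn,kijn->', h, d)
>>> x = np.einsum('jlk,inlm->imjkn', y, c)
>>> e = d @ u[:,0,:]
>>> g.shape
()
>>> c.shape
(29, 11, 29, 29)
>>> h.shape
(29, 11, 29, 3)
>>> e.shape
(29, 11, 29, 29)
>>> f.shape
(29, 11, 29, 29)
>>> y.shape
(19, 29, 2)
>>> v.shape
(29, 11, 29, 11)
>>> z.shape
(29, 11, 29, 3)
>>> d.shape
(29, 11, 29, 3)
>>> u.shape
(3, 11, 29)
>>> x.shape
(29, 29, 19, 2, 11)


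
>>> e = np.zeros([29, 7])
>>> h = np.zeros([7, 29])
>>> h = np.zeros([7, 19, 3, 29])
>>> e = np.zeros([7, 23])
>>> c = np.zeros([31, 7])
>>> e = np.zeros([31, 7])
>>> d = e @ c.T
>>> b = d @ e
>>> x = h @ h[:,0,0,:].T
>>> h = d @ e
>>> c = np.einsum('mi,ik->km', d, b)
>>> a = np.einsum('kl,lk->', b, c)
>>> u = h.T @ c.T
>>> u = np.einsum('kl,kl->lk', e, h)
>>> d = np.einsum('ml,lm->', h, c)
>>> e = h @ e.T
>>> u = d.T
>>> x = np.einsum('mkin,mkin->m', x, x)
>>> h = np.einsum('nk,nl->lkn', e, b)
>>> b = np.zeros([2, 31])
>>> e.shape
(31, 31)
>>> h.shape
(7, 31, 31)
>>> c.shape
(7, 31)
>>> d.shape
()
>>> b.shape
(2, 31)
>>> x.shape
(7,)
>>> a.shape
()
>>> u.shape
()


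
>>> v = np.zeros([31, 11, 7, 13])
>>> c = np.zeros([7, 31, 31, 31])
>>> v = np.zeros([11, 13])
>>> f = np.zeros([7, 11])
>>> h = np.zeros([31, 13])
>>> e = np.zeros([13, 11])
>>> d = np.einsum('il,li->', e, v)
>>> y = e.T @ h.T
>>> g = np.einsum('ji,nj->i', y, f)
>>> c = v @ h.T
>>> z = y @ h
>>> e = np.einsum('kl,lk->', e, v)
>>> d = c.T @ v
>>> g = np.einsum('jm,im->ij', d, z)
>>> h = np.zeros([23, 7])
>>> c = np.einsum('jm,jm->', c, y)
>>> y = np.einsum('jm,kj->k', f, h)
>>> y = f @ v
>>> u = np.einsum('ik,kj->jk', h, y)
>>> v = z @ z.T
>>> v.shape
(11, 11)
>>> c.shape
()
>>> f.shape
(7, 11)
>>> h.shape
(23, 7)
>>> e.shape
()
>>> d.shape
(31, 13)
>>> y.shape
(7, 13)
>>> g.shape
(11, 31)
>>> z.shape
(11, 13)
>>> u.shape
(13, 7)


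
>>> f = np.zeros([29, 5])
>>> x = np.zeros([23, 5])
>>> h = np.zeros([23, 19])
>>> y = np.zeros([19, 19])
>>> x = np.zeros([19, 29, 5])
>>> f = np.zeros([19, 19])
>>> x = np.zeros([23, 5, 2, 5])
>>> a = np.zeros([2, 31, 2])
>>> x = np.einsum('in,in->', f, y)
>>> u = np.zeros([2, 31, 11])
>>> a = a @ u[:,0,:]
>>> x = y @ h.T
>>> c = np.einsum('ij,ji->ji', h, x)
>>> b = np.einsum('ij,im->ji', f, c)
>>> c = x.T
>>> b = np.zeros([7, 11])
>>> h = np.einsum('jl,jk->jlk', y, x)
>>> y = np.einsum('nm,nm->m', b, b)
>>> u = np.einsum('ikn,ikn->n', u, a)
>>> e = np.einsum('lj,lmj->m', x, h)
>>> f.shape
(19, 19)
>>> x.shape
(19, 23)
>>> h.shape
(19, 19, 23)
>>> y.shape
(11,)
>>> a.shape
(2, 31, 11)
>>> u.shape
(11,)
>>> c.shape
(23, 19)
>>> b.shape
(7, 11)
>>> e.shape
(19,)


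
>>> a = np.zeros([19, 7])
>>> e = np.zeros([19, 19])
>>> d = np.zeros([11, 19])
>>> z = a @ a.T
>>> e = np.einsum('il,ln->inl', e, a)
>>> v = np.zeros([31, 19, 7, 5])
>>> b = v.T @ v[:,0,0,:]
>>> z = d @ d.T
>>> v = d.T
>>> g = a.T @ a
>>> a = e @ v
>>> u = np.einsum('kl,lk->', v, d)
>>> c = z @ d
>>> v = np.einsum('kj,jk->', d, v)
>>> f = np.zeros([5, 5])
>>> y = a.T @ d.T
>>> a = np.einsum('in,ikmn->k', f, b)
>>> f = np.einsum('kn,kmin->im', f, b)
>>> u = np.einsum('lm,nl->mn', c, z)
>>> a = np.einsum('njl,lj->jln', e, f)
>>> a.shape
(7, 19, 19)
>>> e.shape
(19, 7, 19)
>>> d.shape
(11, 19)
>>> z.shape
(11, 11)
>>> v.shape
()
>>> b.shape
(5, 7, 19, 5)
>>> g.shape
(7, 7)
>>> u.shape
(19, 11)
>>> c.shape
(11, 19)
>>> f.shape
(19, 7)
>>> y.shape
(11, 7, 11)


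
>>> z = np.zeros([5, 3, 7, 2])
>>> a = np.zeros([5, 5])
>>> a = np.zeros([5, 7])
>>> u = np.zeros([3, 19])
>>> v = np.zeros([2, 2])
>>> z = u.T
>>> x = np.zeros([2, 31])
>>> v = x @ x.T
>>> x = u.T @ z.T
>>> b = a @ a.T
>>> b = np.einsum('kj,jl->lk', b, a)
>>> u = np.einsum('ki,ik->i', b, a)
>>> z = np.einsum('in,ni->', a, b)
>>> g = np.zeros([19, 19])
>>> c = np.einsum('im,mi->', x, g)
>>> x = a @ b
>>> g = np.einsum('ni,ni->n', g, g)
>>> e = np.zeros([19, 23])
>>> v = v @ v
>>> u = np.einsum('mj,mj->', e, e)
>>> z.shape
()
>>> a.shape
(5, 7)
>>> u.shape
()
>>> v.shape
(2, 2)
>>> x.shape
(5, 5)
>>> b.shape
(7, 5)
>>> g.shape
(19,)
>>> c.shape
()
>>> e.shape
(19, 23)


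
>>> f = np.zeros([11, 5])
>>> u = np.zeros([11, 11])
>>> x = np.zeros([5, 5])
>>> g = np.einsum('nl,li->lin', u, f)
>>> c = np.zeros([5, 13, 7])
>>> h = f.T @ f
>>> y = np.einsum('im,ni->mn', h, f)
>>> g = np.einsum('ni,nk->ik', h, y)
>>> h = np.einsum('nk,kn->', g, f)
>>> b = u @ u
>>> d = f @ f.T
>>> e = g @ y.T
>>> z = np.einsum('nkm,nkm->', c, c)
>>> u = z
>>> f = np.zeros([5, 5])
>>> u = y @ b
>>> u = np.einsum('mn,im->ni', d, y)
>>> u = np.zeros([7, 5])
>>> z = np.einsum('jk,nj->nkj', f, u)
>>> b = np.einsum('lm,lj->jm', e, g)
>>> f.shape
(5, 5)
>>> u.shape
(7, 5)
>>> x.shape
(5, 5)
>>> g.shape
(5, 11)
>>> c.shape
(5, 13, 7)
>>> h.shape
()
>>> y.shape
(5, 11)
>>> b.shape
(11, 5)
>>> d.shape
(11, 11)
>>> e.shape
(5, 5)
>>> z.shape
(7, 5, 5)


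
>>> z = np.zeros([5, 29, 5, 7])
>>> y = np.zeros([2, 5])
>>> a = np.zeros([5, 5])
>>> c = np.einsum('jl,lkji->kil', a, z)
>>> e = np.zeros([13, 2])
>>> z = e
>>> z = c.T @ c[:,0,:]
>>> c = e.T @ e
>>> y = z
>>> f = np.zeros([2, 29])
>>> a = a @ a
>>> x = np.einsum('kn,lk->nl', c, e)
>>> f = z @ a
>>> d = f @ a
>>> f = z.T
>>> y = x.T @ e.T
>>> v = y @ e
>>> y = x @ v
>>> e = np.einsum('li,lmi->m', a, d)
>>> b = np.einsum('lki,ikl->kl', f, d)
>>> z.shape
(5, 7, 5)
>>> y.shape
(2, 2)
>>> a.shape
(5, 5)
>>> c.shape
(2, 2)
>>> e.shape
(7,)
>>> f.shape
(5, 7, 5)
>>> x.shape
(2, 13)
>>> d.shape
(5, 7, 5)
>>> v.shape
(13, 2)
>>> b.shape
(7, 5)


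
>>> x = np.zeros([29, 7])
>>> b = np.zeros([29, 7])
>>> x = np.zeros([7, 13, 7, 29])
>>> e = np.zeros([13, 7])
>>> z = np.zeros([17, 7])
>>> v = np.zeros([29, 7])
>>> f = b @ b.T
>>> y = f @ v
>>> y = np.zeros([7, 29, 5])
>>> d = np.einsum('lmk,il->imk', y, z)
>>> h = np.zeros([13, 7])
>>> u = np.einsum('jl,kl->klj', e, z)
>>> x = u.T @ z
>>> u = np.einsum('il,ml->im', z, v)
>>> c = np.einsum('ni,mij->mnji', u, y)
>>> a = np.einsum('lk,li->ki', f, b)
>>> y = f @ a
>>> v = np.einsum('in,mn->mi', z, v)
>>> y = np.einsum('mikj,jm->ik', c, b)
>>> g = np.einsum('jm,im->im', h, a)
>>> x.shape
(13, 7, 7)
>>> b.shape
(29, 7)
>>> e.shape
(13, 7)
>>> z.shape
(17, 7)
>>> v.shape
(29, 17)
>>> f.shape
(29, 29)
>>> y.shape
(17, 5)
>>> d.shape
(17, 29, 5)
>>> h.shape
(13, 7)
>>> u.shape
(17, 29)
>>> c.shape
(7, 17, 5, 29)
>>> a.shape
(29, 7)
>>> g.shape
(29, 7)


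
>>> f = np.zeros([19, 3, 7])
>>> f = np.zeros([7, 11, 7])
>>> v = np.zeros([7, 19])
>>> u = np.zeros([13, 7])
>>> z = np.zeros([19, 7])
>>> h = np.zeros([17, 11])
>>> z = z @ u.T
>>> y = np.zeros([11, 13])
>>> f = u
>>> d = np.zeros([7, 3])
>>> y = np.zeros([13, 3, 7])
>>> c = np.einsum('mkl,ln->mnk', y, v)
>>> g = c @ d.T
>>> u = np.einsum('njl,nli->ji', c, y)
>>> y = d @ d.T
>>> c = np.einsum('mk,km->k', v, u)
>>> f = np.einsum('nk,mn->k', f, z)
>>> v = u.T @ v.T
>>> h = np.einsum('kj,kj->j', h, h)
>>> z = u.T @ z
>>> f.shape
(7,)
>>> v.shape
(7, 7)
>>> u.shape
(19, 7)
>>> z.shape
(7, 13)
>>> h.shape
(11,)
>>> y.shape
(7, 7)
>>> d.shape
(7, 3)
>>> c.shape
(19,)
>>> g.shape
(13, 19, 7)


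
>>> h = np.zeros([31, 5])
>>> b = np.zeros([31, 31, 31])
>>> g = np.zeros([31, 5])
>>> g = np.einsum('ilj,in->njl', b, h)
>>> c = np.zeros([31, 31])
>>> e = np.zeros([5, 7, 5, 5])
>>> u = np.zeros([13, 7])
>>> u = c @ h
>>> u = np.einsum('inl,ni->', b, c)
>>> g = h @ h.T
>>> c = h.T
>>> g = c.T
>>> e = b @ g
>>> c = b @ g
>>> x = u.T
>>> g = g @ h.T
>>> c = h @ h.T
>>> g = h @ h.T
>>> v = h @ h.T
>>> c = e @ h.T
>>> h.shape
(31, 5)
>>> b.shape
(31, 31, 31)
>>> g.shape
(31, 31)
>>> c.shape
(31, 31, 31)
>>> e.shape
(31, 31, 5)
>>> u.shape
()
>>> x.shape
()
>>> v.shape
(31, 31)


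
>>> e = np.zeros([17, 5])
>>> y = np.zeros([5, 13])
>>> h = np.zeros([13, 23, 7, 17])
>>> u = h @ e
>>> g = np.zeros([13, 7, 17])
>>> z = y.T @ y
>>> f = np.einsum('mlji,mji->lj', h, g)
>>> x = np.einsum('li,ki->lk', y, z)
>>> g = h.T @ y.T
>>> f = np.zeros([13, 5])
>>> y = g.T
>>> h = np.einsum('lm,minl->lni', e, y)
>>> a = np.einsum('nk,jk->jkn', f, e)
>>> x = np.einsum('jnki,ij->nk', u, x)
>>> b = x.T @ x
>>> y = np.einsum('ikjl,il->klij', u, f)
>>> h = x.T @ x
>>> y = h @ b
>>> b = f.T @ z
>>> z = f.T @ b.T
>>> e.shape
(17, 5)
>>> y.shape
(7, 7)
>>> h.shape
(7, 7)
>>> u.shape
(13, 23, 7, 5)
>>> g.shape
(17, 7, 23, 5)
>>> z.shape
(5, 5)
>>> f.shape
(13, 5)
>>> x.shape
(23, 7)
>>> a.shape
(17, 5, 13)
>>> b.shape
(5, 13)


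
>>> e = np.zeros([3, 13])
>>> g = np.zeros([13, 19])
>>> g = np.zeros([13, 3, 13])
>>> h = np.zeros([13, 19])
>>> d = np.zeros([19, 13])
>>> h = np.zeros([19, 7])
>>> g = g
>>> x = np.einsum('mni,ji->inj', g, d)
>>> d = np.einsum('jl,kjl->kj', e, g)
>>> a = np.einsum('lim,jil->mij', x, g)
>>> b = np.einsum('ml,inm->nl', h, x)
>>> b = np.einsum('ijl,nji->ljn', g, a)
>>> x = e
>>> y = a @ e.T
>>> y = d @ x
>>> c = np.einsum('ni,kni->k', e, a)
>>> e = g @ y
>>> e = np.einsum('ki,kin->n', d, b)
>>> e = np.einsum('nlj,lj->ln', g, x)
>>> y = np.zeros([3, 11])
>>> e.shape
(3, 13)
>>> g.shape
(13, 3, 13)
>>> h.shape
(19, 7)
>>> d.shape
(13, 3)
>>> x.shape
(3, 13)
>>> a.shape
(19, 3, 13)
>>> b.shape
(13, 3, 19)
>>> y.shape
(3, 11)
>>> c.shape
(19,)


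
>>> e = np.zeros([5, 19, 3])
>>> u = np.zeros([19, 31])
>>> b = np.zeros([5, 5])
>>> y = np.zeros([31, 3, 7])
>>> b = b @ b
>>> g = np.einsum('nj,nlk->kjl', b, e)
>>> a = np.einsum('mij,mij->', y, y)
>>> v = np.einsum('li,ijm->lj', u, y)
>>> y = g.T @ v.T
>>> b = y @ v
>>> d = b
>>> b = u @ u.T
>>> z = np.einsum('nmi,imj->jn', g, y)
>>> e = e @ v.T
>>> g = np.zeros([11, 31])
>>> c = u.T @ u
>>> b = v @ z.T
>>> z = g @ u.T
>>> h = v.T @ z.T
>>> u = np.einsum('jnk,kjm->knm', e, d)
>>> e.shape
(5, 19, 19)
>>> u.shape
(19, 19, 3)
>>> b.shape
(19, 19)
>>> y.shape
(19, 5, 19)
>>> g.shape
(11, 31)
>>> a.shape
()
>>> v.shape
(19, 3)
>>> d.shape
(19, 5, 3)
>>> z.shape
(11, 19)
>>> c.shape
(31, 31)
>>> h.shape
(3, 11)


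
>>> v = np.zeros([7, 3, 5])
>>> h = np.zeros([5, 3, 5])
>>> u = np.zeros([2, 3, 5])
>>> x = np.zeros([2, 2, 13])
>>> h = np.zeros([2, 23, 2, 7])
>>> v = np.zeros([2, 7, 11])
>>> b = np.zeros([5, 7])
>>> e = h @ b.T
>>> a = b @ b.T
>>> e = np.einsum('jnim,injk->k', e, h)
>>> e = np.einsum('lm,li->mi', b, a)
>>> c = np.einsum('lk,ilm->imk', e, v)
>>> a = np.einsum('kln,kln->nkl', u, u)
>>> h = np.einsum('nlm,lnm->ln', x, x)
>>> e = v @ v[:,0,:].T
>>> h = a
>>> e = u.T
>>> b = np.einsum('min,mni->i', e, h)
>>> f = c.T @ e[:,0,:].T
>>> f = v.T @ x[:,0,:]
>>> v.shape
(2, 7, 11)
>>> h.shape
(5, 2, 3)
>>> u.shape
(2, 3, 5)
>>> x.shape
(2, 2, 13)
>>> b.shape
(3,)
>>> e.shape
(5, 3, 2)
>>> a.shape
(5, 2, 3)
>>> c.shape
(2, 11, 5)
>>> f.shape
(11, 7, 13)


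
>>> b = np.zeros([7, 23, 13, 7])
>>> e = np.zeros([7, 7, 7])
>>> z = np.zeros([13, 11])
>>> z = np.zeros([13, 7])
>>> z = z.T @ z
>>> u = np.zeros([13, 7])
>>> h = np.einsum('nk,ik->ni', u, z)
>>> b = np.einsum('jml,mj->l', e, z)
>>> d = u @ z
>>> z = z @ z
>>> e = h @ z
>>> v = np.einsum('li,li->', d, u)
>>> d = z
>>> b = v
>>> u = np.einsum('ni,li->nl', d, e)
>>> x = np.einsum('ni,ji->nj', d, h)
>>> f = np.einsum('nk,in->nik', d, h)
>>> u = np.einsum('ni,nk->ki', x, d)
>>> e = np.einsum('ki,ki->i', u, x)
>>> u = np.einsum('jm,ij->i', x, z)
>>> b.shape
()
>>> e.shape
(13,)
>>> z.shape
(7, 7)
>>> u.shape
(7,)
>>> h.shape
(13, 7)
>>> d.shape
(7, 7)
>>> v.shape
()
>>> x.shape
(7, 13)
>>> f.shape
(7, 13, 7)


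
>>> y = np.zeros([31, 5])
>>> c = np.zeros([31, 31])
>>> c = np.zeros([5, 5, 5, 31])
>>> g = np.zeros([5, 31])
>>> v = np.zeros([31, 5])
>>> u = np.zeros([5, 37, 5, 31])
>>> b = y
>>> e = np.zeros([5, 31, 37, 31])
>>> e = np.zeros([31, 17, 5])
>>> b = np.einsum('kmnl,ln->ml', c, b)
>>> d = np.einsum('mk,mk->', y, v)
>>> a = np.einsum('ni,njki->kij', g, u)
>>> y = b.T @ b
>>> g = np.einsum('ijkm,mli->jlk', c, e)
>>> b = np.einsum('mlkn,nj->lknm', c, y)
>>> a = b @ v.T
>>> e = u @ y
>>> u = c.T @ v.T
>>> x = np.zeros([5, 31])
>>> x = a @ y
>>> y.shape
(31, 31)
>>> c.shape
(5, 5, 5, 31)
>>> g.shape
(5, 17, 5)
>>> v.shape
(31, 5)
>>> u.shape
(31, 5, 5, 31)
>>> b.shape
(5, 5, 31, 5)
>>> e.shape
(5, 37, 5, 31)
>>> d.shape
()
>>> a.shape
(5, 5, 31, 31)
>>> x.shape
(5, 5, 31, 31)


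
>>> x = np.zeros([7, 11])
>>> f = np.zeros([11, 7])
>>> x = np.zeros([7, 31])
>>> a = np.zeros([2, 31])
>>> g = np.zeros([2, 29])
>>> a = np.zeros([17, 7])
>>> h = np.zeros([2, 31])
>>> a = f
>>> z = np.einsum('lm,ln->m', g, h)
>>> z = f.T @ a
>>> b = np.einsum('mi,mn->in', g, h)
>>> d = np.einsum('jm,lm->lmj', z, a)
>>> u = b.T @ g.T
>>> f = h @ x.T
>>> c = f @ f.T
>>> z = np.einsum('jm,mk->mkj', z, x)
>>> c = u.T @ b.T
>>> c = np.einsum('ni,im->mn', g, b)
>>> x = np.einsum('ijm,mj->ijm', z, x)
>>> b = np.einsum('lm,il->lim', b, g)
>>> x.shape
(7, 31, 7)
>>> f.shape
(2, 7)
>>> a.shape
(11, 7)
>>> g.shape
(2, 29)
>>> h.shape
(2, 31)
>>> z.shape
(7, 31, 7)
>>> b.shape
(29, 2, 31)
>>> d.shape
(11, 7, 7)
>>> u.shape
(31, 2)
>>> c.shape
(31, 2)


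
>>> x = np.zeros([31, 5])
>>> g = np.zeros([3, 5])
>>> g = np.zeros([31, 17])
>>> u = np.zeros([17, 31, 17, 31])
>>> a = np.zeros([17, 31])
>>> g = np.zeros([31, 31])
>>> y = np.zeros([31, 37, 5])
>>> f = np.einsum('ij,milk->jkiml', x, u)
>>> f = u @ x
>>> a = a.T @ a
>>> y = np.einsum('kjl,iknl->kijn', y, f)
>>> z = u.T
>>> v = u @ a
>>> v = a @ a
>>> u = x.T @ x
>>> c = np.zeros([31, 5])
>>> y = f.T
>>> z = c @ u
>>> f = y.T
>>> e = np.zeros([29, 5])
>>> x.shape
(31, 5)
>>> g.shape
(31, 31)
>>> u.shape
(5, 5)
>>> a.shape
(31, 31)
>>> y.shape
(5, 17, 31, 17)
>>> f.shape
(17, 31, 17, 5)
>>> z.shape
(31, 5)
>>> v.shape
(31, 31)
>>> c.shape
(31, 5)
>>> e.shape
(29, 5)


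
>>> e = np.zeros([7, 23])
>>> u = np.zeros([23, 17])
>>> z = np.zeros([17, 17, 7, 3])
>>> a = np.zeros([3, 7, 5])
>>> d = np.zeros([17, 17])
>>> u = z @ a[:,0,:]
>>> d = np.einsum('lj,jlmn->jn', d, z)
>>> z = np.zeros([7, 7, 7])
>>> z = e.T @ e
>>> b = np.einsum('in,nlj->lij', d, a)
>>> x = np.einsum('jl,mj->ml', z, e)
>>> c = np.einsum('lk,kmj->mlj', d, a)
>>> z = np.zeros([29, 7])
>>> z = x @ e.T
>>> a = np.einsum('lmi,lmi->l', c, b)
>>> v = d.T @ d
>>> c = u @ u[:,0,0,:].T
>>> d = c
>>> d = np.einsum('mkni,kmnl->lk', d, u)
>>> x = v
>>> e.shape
(7, 23)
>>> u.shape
(17, 17, 7, 5)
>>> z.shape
(7, 7)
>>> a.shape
(7,)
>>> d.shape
(5, 17)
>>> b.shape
(7, 17, 5)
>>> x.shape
(3, 3)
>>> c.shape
(17, 17, 7, 17)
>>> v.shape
(3, 3)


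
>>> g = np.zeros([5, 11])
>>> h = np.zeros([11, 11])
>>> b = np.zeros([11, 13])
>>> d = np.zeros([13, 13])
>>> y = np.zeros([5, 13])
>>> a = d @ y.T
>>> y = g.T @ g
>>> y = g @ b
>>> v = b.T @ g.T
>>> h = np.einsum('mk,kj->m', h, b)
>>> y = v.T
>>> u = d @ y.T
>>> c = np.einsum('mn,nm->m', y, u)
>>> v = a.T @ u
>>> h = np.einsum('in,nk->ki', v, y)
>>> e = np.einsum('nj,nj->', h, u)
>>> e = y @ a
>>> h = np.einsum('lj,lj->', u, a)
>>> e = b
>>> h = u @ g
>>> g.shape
(5, 11)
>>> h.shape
(13, 11)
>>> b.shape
(11, 13)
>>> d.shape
(13, 13)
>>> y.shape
(5, 13)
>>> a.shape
(13, 5)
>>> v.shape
(5, 5)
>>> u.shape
(13, 5)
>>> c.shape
(5,)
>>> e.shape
(11, 13)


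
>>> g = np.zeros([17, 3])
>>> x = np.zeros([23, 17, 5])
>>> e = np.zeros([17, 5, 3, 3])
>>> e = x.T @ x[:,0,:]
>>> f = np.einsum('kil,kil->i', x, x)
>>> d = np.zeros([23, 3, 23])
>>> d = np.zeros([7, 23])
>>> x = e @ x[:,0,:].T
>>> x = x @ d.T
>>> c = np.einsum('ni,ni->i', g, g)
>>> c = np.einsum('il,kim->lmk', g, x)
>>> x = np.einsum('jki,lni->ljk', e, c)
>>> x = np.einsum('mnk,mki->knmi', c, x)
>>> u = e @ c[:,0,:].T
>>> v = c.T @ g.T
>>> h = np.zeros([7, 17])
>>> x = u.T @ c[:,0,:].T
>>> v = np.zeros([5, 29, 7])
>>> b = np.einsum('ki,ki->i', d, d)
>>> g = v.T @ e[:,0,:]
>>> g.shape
(7, 29, 5)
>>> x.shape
(3, 17, 3)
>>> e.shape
(5, 17, 5)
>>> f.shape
(17,)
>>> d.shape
(7, 23)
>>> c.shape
(3, 7, 5)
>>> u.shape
(5, 17, 3)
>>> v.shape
(5, 29, 7)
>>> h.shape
(7, 17)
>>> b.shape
(23,)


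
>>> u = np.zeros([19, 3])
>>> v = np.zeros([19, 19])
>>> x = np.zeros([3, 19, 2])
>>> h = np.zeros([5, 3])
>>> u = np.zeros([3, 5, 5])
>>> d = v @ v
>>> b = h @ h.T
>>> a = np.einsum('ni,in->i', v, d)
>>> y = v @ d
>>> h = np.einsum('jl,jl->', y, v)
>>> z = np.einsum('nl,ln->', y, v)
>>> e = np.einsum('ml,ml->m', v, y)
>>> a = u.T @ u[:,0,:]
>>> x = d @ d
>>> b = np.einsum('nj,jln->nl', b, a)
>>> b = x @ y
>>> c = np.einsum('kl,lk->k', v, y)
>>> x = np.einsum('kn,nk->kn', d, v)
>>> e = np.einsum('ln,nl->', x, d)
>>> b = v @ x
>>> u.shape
(3, 5, 5)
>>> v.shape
(19, 19)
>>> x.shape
(19, 19)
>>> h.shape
()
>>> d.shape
(19, 19)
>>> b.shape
(19, 19)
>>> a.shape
(5, 5, 5)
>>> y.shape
(19, 19)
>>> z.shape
()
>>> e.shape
()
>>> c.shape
(19,)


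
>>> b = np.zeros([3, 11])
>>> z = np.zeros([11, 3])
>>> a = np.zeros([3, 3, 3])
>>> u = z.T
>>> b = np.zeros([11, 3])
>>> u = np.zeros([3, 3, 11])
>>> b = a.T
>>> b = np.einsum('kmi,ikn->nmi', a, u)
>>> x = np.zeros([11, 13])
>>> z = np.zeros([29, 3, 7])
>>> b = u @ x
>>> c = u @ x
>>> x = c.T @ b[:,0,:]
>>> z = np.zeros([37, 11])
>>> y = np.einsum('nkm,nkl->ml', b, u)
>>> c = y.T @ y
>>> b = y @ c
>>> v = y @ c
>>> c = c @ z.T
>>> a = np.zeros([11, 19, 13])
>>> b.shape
(13, 11)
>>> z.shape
(37, 11)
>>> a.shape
(11, 19, 13)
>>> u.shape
(3, 3, 11)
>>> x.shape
(13, 3, 13)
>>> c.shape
(11, 37)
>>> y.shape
(13, 11)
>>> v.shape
(13, 11)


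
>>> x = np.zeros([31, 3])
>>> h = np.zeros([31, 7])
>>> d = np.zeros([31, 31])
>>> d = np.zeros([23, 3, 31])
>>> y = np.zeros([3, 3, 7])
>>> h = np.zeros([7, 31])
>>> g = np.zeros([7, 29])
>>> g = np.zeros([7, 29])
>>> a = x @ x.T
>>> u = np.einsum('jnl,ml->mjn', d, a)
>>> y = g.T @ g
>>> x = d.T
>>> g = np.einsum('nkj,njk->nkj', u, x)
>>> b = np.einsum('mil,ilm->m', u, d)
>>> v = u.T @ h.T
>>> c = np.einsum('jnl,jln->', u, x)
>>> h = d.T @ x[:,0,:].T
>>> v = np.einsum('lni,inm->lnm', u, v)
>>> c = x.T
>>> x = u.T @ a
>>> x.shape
(3, 23, 31)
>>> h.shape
(31, 3, 31)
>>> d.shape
(23, 3, 31)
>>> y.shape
(29, 29)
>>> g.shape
(31, 23, 3)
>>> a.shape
(31, 31)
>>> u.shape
(31, 23, 3)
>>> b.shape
(31,)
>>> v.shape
(31, 23, 7)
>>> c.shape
(23, 3, 31)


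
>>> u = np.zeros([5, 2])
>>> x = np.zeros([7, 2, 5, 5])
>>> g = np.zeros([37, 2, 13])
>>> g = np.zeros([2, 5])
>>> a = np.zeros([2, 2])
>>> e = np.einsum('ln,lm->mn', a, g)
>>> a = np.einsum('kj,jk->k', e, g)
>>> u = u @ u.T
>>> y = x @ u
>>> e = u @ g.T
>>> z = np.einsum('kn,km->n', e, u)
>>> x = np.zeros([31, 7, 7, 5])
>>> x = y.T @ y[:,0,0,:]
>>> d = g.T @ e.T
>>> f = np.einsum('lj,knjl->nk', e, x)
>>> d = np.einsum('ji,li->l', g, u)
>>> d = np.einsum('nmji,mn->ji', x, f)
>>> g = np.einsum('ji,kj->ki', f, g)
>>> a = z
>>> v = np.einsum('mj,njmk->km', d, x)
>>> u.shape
(5, 5)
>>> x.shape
(5, 5, 2, 5)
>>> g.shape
(2, 5)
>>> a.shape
(2,)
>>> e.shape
(5, 2)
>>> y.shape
(7, 2, 5, 5)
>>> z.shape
(2,)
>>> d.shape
(2, 5)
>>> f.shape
(5, 5)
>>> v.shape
(5, 2)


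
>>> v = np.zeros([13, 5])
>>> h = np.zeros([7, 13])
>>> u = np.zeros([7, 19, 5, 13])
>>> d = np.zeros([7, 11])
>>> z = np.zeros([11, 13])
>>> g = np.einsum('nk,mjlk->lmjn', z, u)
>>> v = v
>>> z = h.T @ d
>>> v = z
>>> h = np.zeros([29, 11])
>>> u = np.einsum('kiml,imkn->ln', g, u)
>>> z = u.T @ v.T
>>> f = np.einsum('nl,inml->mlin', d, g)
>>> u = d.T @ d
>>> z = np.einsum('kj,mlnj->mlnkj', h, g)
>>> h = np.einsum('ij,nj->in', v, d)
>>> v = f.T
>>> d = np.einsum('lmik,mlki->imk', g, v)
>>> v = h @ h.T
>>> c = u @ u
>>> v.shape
(13, 13)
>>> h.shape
(13, 7)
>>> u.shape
(11, 11)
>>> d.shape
(19, 7, 11)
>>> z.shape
(5, 7, 19, 29, 11)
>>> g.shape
(5, 7, 19, 11)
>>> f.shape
(19, 11, 5, 7)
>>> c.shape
(11, 11)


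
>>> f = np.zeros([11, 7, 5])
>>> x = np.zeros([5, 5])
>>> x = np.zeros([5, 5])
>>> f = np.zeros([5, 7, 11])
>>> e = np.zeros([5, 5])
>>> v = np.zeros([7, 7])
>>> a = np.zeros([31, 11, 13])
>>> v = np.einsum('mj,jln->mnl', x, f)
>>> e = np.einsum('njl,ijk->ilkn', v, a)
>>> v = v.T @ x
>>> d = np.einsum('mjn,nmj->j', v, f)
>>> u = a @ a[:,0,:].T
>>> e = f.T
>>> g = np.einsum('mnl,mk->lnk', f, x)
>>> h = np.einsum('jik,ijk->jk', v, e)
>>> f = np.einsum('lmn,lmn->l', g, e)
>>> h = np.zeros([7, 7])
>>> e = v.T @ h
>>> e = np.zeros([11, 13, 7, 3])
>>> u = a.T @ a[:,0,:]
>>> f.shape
(11,)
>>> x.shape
(5, 5)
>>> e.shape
(11, 13, 7, 3)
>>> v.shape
(7, 11, 5)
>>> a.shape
(31, 11, 13)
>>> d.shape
(11,)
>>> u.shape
(13, 11, 13)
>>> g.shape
(11, 7, 5)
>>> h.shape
(7, 7)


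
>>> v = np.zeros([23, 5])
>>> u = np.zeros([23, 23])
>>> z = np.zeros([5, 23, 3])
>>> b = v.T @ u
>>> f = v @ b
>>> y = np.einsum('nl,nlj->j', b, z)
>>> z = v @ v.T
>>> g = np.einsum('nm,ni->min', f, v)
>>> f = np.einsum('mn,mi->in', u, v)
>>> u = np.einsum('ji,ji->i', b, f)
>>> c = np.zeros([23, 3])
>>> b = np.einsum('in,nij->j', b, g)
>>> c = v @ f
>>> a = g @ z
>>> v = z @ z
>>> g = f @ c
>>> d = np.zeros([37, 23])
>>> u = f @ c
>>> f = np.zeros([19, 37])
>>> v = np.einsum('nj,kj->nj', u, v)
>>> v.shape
(5, 23)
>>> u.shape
(5, 23)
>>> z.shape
(23, 23)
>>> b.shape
(23,)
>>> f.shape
(19, 37)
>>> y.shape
(3,)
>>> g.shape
(5, 23)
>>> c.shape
(23, 23)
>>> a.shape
(23, 5, 23)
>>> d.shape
(37, 23)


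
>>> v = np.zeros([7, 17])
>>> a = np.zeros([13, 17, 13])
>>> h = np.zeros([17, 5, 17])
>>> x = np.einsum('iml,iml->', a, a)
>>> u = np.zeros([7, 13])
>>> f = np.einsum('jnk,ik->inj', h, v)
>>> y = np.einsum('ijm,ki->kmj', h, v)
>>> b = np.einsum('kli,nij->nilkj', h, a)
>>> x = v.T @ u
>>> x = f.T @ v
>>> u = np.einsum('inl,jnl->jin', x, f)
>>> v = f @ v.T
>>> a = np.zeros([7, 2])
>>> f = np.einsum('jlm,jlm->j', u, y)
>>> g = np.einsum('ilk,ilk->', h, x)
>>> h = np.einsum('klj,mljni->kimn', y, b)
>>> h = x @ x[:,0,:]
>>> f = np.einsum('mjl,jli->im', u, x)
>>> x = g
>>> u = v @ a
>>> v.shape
(7, 5, 7)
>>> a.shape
(7, 2)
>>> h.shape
(17, 5, 17)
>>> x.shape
()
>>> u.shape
(7, 5, 2)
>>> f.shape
(17, 7)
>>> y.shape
(7, 17, 5)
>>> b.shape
(13, 17, 5, 17, 13)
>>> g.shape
()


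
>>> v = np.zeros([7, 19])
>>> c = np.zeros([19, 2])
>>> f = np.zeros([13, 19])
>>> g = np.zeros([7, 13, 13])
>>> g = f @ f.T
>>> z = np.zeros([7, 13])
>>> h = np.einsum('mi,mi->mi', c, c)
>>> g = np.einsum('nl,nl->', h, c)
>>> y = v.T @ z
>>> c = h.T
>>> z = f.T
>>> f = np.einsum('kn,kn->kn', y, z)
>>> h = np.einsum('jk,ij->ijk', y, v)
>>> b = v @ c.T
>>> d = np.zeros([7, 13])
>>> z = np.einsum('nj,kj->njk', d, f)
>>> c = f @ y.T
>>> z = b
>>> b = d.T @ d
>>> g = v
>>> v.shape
(7, 19)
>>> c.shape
(19, 19)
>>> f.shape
(19, 13)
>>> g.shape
(7, 19)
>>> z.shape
(7, 2)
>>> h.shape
(7, 19, 13)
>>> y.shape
(19, 13)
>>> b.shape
(13, 13)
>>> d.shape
(7, 13)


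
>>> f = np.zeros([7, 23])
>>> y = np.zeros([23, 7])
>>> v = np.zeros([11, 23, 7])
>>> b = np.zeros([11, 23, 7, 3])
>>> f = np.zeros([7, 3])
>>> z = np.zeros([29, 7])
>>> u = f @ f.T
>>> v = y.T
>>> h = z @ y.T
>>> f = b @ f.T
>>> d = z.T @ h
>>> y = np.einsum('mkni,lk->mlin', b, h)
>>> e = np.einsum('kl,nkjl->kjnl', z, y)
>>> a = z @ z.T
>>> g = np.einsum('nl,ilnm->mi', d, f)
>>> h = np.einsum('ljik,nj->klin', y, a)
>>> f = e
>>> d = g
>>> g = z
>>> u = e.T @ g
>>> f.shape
(29, 3, 11, 7)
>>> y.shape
(11, 29, 3, 7)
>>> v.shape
(7, 23)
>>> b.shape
(11, 23, 7, 3)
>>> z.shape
(29, 7)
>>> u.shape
(7, 11, 3, 7)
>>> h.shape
(7, 11, 3, 29)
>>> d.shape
(7, 11)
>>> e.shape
(29, 3, 11, 7)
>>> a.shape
(29, 29)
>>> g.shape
(29, 7)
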